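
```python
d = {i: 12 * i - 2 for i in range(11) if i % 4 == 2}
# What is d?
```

{2: 22, 6: 70, 10: 118}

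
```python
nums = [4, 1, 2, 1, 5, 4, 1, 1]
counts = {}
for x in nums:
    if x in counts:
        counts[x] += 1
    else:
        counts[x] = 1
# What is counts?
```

Initial: counts = {}, nums = [4, 1, 2, 1, 5, 4, 1, 1]
See 4: counts = {4: 1}
See 1: counts = {4: 1, 1: 1}
See 2: counts = {4: 1, 1: 1, 2: 1}
See 1: counts = {4: 1, 1: 2, 2: 1}
See 5: counts = {4: 1, 1: 2, 2: 1, 5: 1}
See 4: counts = {4: 2, 1: 2, 2: 1, 5: 1}
See 1: counts = {4: 2, 1: 3, 2: 1, 5: 1}
See 1: counts = {4: 2, 1: 4, 2: 1, 5: 1}

{4: 2, 1: 4, 2: 1, 5: 1}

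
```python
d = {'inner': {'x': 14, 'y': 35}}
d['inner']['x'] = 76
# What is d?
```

After line 1: d = {'inner': {'x': 14, 'y': 35}}
After line 2 (inner x overwritten): d = {'inner': {'x': 76, 'y': 35}}

{'inner': {'x': 76, 'y': 35}}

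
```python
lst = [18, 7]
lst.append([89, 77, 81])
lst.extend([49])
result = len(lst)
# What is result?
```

After line 1: lst = [18, 7]
After line 2 (append adds [89, 77, 81] as single element): lst = [18, 7, [89, 77, 81]]
After line 3 (extend unpacks [49], adds 49): lst = [18, 7, [89, 77, 81], 49]
After line 4: result = len(lst) = 4

4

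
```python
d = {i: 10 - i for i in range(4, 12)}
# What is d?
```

{4: 6, 5: 5, 6: 4, 7: 3, 8: 2, 9: 1, 10: 0, 11: -1}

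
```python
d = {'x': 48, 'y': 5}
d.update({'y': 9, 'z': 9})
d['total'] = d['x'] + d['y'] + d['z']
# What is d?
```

After line 1: d = {'x': 48, 'y': 5}
After line 2 (y overwritten, z added): d = {'x': 48, 'y': 9, 'z': 9}
After line 3 (total = 48 + 9 + 9 = 66): d = {'x': 48, 'y': 9, 'z': 9, 'total': 66}

{'x': 48, 'y': 9, 'z': 9, 'total': 66}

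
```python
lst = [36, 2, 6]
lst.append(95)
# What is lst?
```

[36, 2, 6, 95]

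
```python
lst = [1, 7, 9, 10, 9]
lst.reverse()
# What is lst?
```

[9, 10, 9, 7, 1]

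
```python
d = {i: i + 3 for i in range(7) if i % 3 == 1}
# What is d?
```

{1: 4, 4: 7}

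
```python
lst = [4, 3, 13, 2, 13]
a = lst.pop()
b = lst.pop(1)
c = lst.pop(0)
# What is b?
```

After line 1: lst = [4, 3, 13, 2, 13]
After line 2 (pop() -> a = 13): lst = [4, 3, 13, 2]
After line 3 (pop(1) -> b = 3): lst = [4, 13, 2]
After line 4 (pop(0) -> c = 4): lst = [13, 2]

3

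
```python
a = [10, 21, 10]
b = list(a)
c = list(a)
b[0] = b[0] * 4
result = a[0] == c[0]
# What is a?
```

After line 1: a = [10, 21, 10]
After line 2 (b = list(a), copy): a = [10, 21, 10], b = [10, 21, 10]
After line 3 (c = list(a) is a copy, new object): c = [10, 21, 10]
After line 4 (b[0] = 10 * 4 = 40; only b mutates (copy)): a = [10, 21, 10], b = [40, 21, 10], c = [10, 21, 10]
After line 5 (a[0] = 10, c[0] = 10; result = True)

[10, 21, 10]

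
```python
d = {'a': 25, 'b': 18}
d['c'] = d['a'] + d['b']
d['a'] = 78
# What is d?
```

After line 1: d = {'a': 25, 'b': 18}
After line 2 (d['c'] = 25 + 18): d = {'a': 25, 'b': 18, 'c': 43}
After line 3: d = {'a': 78, 'b': 18, 'c': 43}

{'a': 78, 'b': 18, 'c': 43}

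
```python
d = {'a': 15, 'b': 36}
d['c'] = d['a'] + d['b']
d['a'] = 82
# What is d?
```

After line 1: d = {'a': 15, 'b': 36}
After line 2 (d['c'] = 15 + 36): d = {'a': 15, 'b': 36, 'c': 51}
After line 3: d = {'a': 82, 'b': 36, 'c': 51}

{'a': 82, 'b': 36, 'c': 51}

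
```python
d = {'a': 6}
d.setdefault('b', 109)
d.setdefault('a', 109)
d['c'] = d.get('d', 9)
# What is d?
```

After line 1: d = {'a': 6}
After line 2 (setdefault adds 'b'=109): d = {'a': 6, 'b': 109}
After line 3 (setdefault 'a' no-op, already exists): d = {'a': 6, 'b': 109}
After line 4 (get('d', 9) returns default since 'd' not in d): d = {'a': 6, 'b': 109, 'c': 9}

{'a': 6, 'b': 109, 'c': 9}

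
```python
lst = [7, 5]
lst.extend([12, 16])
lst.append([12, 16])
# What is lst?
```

After line 1: lst = [7, 5]
After line 2 (extend unpacks [12, 16]): lst = [7, 5, 12, 16]
After line 3 (append adds [12, 16] as single element): lst = [7, 5, 12, 16, [12, 16]]

[7, 5, 12, 16, [12, 16]]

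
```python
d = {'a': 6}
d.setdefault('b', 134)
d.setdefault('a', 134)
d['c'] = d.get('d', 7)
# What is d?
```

After line 1: d = {'a': 6}
After line 2 (setdefault adds 'b'=134): d = {'a': 6, 'b': 134}
After line 3 (setdefault 'a' no-op, already exists): d = {'a': 6, 'b': 134}
After line 4 (get('d', 7) returns default since 'd' not in d): d = {'a': 6, 'b': 134, 'c': 7}

{'a': 6, 'b': 134, 'c': 7}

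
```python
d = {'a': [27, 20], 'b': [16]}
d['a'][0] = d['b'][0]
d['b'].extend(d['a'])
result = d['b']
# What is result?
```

After line 1: d = {'a': [27, 20], 'b': [16]}
After line 2 (a[0] = b[0] = 16): d = {'a': [16, 20], 'b': [16]}
After line 3 (b.extend(a) appends [16, 20]): d = {'a': [16, 20], 'b': [16, 16, 20]}
After line 4: result = d['b'] = [16, 16, 20]

[16, 16, 20]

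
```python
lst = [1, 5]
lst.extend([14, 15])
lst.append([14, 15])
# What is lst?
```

After line 1: lst = [1, 5]
After line 2 (extend unpacks [14, 15]): lst = [1, 5, 14, 15]
After line 3 (append adds [14, 15] as single element): lst = [1, 5, 14, 15, [14, 15]]

[1, 5, 14, 15, [14, 15]]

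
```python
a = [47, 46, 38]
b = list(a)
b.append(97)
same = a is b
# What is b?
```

After line 1: a = [47, 46, 38]
After line 2 (b = list(a) is a shallow copy, new object): a = [47, 46, 38], b = [47, 46, 38]
After line 3 (append only mutates b): a = [47, 46, 38], b = [47, 46, 38, 97]
After line 4 (same = a is b; different objects -> False): same = False

[47, 46, 38, 97]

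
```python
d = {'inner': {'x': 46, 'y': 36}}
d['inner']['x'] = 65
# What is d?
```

After line 1: d = {'inner': {'x': 46, 'y': 36}}
After line 2 (inner x overwritten): d = {'inner': {'x': 65, 'y': 36}}

{'inner': {'x': 65, 'y': 36}}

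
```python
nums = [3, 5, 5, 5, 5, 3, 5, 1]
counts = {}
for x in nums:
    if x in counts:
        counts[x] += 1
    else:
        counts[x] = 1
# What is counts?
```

Initial: counts = {}, nums = [3, 5, 5, 5, 5, 3, 5, 1]
See 3: counts = {3: 1}
See 5: counts = {3: 1, 5: 1}
See 5: counts = {3: 1, 5: 2}
See 5: counts = {3: 1, 5: 3}
See 5: counts = {3: 1, 5: 4}
See 3: counts = {3: 2, 5: 4}
See 5: counts = {3: 2, 5: 5}
See 1: counts = {3: 2, 5: 5, 1: 1}

{3: 2, 5: 5, 1: 1}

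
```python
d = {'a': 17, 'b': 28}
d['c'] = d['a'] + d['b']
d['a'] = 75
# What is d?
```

After line 1: d = {'a': 17, 'b': 28}
After line 2 (d['c'] = 17 + 28): d = {'a': 17, 'b': 28, 'c': 45}
After line 3: d = {'a': 75, 'b': 28, 'c': 45}

{'a': 75, 'b': 28, 'c': 45}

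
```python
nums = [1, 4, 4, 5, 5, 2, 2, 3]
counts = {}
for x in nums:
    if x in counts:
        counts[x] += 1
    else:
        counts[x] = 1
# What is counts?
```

Initial: counts = {}, nums = [1, 4, 4, 5, 5, 2, 2, 3]
See 1: counts = {1: 1}
See 4: counts = {1: 1, 4: 1}
See 4: counts = {1: 1, 4: 2}
See 5: counts = {1: 1, 4: 2, 5: 1}
See 5: counts = {1: 1, 4: 2, 5: 2}
See 2: counts = {1: 1, 4: 2, 5: 2, 2: 1}
See 2: counts = {1: 1, 4: 2, 5: 2, 2: 2}
See 3: counts = {1: 1, 4: 2, 5: 2, 2: 2, 3: 1}

{1: 1, 4: 2, 5: 2, 2: 2, 3: 1}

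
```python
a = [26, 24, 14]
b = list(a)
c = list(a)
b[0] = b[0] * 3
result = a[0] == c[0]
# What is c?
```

After line 1: a = [26, 24, 14]
After line 2 (b = list(a), copy): a = [26, 24, 14], b = [26, 24, 14]
After line 3 (c = list(a) is a copy, new object): c = [26, 24, 14]
After line 4 (b[0] = 26 * 3 = 78; only b mutates (copy)): a = [26, 24, 14], b = [78, 24, 14], c = [26, 24, 14]
After line 5 (a[0] = 26, c[0] = 26; result = True)

[26, 24, 14]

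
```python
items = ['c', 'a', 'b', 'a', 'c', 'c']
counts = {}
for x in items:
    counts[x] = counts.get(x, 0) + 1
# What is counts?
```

Initial: counts = {}, items = ['c', 'a', 'b', 'a', 'c', 'c']
See 'c': counts = {'c': 1}
See 'a': counts = {'c': 1, 'a': 1}
See 'b': counts = {'c': 1, 'a': 1, 'b': 1}
See 'a': counts = {'c': 1, 'a': 2, 'b': 1}
See 'c': counts = {'c': 2, 'a': 2, 'b': 1}
See 'c': counts = {'c': 3, 'a': 2, 'b': 1}

{'c': 3, 'a': 2, 'b': 1}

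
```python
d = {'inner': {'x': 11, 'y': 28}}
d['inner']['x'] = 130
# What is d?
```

After line 1: d = {'inner': {'x': 11, 'y': 28}}
After line 2 (inner x overwritten): d = {'inner': {'x': 130, 'y': 28}}

{'inner': {'x': 130, 'y': 28}}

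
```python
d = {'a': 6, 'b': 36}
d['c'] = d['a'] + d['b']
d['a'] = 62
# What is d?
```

After line 1: d = {'a': 6, 'b': 36}
After line 2 (d['c'] = 6 + 36): d = {'a': 6, 'b': 36, 'c': 42}
After line 3: d = {'a': 62, 'b': 36, 'c': 42}

{'a': 62, 'b': 36, 'c': 42}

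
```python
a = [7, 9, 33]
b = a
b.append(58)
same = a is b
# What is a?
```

After line 1: a = [7, 9, 33]
After line 2 (b = a is an alias, same object): a = [7, 9, 33], b = [7, 9, 33]
After line 3 (b.append mutates the shared list): a = [7, 9, 33, 58], b = [7, 9, 33, 58]
After line 4 (same = a is b; same object -> True): same = True

[7, 9, 33, 58]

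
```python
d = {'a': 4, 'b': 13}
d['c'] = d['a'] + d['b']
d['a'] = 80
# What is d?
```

After line 1: d = {'a': 4, 'b': 13}
After line 2 (d['c'] = 4 + 13): d = {'a': 4, 'b': 13, 'c': 17}
After line 3: d = {'a': 80, 'b': 13, 'c': 17}

{'a': 80, 'b': 13, 'c': 17}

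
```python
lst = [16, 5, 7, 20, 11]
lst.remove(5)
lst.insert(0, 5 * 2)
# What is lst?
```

After line 1: lst = [16, 5, 7, 20, 11]
After line 2 (remove first 5): lst = [16, 7, 20, 11]
After line 3 (insert 10 at index 0): lst = [10, 16, 7, 20, 11]

[10, 16, 7, 20, 11]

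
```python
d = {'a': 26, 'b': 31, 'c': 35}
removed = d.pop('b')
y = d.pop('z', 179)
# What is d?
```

After line 1: d = {'a': 26, 'b': 31, 'c': 35}
After line 2 (pop 'b' returns 31): d = {'a': 26, 'c': 35}, removed = 31
After line 3 (pop 'z' missing, returns default 179): d = {'a': 26, 'c': 35}, y = 179

{'a': 26, 'c': 35}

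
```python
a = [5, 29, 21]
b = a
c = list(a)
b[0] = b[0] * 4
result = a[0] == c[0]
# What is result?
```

After line 1: a = [5, 29, 21]
After line 2 (b = a, alias): a = [5, 29, 21], b = [5, 29, 21]
After line 3 (c = list(a) is a copy, new object): c = [5, 29, 21]
After line 4 (b[0] = 5 * 4 = 20; mutates shared a/b): a = b = [20, 29, 21], c = [5, 29, 21]
After line 5 (a[0] = 20, c[0] = 5; result = False)

False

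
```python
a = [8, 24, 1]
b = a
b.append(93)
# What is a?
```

After line 1: a = [8, 24, 1]
After line 2 (b = a is an alias, same object): a = [8, 24, 1], b = [8, 24, 1]
After line 3 (b.append mutates the shared list): a = [8, 24, 1, 93], b = [8, 24, 1, 93]

[8, 24, 1, 93]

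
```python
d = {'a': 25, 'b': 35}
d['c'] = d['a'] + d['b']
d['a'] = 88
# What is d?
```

After line 1: d = {'a': 25, 'b': 35}
After line 2 (d['c'] = 25 + 35): d = {'a': 25, 'b': 35, 'c': 60}
After line 3: d = {'a': 88, 'b': 35, 'c': 60}

{'a': 88, 'b': 35, 'c': 60}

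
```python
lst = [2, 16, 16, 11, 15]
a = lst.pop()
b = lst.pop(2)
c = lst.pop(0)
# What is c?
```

After line 1: lst = [2, 16, 16, 11, 15]
After line 2 (pop() -> a = 15): lst = [2, 16, 16, 11]
After line 3 (pop(2) -> b = 16): lst = [2, 16, 11]
After line 4 (pop(0) -> c = 2): lst = [16, 11]

2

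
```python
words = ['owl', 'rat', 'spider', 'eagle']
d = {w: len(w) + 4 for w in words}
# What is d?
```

{'owl': 7, 'rat': 7, 'spider': 10, 'eagle': 9}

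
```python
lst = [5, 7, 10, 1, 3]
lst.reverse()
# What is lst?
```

[3, 1, 10, 7, 5]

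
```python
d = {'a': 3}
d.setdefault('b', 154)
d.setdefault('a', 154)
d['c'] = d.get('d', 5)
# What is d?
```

After line 1: d = {'a': 3}
After line 2 (setdefault adds 'b'=154): d = {'a': 3, 'b': 154}
After line 3 (setdefault 'a' no-op, already exists): d = {'a': 3, 'b': 154}
After line 4 (get('d', 5) returns default since 'd' not in d): d = {'a': 3, 'b': 154, 'c': 5}

{'a': 3, 'b': 154, 'c': 5}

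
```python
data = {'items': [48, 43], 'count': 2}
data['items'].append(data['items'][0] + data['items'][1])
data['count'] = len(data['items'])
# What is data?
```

After line 1: data = {'items': [48, 43], 'count': 2}
After line 2 (append 48 + 43 = 91): data = {'items': [48, 43, 91], 'count': 2}
After line 3 (count = len(items) = 3): data = {'items': [48, 43, 91], 'count': 3}

{'items': [48, 43, 91], 'count': 3}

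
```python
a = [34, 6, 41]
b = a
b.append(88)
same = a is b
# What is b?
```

After line 1: a = [34, 6, 41]
After line 2 (b = a is an alias, same object): a = [34, 6, 41], b = [34, 6, 41]
After line 3 (b.append mutates the shared list): a = [34, 6, 41, 88], b = [34, 6, 41, 88]
After line 4 (same = a is b; same object -> True): same = True

[34, 6, 41, 88]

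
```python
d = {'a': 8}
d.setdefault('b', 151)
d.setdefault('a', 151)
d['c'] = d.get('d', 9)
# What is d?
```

After line 1: d = {'a': 8}
After line 2 (setdefault adds 'b'=151): d = {'a': 8, 'b': 151}
After line 3 (setdefault 'a' no-op, already exists): d = {'a': 8, 'b': 151}
After line 4 (get('d', 9) returns default since 'd' not in d): d = {'a': 8, 'b': 151, 'c': 9}

{'a': 8, 'b': 151, 'c': 9}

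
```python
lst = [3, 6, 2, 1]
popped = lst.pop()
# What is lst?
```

[3, 6, 2]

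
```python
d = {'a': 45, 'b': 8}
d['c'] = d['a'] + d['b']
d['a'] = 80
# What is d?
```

After line 1: d = {'a': 45, 'b': 8}
After line 2 (d['c'] = 45 + 8): d = {'a': 45, 'b': 8, 'c': 53}
After line 3: d = {'a': 80, 'b': 8, 'c': 53}

{'a': 80, 'b': 8, 'c': 53}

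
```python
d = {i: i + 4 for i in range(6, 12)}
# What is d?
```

{6: 10, 7: 11, 8: 12, 9: 13, 10: 14, 11: 15}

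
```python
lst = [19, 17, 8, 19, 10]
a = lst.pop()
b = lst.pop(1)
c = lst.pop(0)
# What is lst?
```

After line 1: lst = [19, 17, 8, 19, 10]
After line 2 (pop() -> a = 10): lst = [19, 17, 8, 19]
After line 3 (pop(1) -> b = 17): lst = [19, 8, 19]
After line 4 (pop(0) -> c = 19): lst = [8, 19]

[8, 19]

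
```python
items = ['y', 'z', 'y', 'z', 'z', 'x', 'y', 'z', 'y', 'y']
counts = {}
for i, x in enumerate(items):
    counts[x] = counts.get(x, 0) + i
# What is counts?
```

Initial: counts = {}, items = ['y', 'z', 'y', 'z', 'z', 'x', 'y', 'z', 'y', 'y']
i=0, x='y': counts = {'y': 0}
i=1, x='z': counts = {'y': 0, 'z': 1}
i=2, x='y': counts = {'y': 2, 'z': 1}
i=3, x='z': counts = {'y': 2, 'z': 4}
i=4, x='z': counts = {'y': 2, 'z': 8}
i=5, x='x': counts = {'y': 2, 'z': 8, 'x': 5}
i=6, x='y': counts = {'y': 8, 'z': 8, 'x': 5}
i=7, x='z': counts = {'y': 8, 'z': 15, 'x': 5}
i=8, x='y': counts = {'y': 16, 'z': 15, 'x': 5}
i=9, x='y': counts = {'y': 25, 'z': 15, 'x': 5}

{'y': 25, 'z': 15, 'x': 5}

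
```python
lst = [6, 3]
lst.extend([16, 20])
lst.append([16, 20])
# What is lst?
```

After line 1: lst = [6, 3]
After line 2 (extend unpacks [16, 20]): lst = [6, 3, 16, 20]
After line 3 (append adds [16, 20] as single element): lst = [6, 3, 16, 20, [16, 20]]

[6, 3, 16, 20, [16, 20]]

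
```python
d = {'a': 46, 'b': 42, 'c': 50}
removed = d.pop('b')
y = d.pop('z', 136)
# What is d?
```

After line 1: d = {'a': 46, 'b': 42, 'c': 50}
After line 2 (pop 'b' returns 42): d = {'a': 46, 'c': 50}, removed = 42
After line 3 (pop 'z' missing, returns default 136): d = {'a': 46, 'c': 50}, y = 136

{'a': 46, 'c': 50}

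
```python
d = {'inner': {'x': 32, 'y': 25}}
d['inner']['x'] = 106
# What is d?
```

After line 1: d = {'inner': {'x': 32, 'y': 25}}
After line 2 (inner x overwritten): d = {'inner': {'x': 106, 'y': 25}}

{'inner': {'x': 106, 'y': 25}}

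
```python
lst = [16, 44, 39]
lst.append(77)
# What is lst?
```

[16, 44, 39, 77]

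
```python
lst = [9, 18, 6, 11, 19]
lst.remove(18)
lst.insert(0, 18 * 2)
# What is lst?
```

After line 1: lst = [9, 18, 6, 11, 19]
After line 2 (remove first 18): lst = [9, 6, 11, 19]
After line 3 (insert 36 at index 0): lst = [36, 9, 6, 11, 19]

[36, 9, 6, 11, 19]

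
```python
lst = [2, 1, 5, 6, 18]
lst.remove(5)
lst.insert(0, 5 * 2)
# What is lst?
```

After line 1: lst = [2, 1, 5, 6, 18]
After line 2 (remove first 5): lst = [2, 1, 6, 18]
After line 3 (insert 10 at index 0): lst = [10, 2, 1, 6, 18]

[10, 2, 1, 6, 18]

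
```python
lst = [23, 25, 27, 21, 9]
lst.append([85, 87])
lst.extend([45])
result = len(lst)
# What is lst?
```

After line 1: lst = [23, 25, 27, 21, 9]
After line 2 (append adds [85, 87] as single element): lst = [23, 25, 27, 21, 9, [85, 87]]
After line 3 (extend unpacks [45], adds 45): lst = [23, 25, 27, 21, 9, [85, 87], 45]
After line 4: result = len(lst) = 7

[23, 25, 27, 21, 9, [85, 87], 45]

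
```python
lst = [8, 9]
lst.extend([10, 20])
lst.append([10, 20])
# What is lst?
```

After line 1: lst = [8, 9]
After line 2 (extend unpacks [10, 20]): lst = [8, 9, 10, 20]
After line 3 (append adds [10, 20] as single element): lst = [8, 9, 10, 20, [10, 20]]

[8, 9, 10, 20, [10, 20]]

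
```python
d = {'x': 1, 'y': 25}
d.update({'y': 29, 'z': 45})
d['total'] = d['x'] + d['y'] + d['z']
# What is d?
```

After line 1: d = {'x': 1, 'y': 25}
After line 2 (y overwritten, z added): d = {'x': 1, 'y': 29, 'z': 45}
After line 3 (total = 1 + 29 + 45 = 75): d = {'x': 1, 'y': 29, 'z': 45, 'total': 75}

{'x': 1, 'y': 29, 'z': 45, 'total': 75}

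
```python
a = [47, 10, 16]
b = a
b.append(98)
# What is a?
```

After line 1: a = [47, 10, 16]
After line 2 (b = a is an alias, same object): a = [47, 10, 16], b = [47, 10, 16]
After line 3 (b.append mutates the shared list): a = [47, 10, 16, 98], b = [47, 10, 16, 98]

[47, 10, 16, 98]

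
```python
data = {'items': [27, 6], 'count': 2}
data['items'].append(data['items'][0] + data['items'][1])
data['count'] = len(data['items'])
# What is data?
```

After line 1: data = {'items': [27, 6], 'count': 2}
After line 2 (append 27 + 6 = 33): data = {'items': [27, 6, 33], 'count': 2}
After line 3 (count = len(items) = 3): data = {'items': [27, 6, 33], 'count': 3}

{'items': [27, 6, 33], 'count': 3}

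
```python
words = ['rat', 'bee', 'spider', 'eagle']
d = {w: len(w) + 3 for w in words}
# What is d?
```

{'rat': 6, 'bee': 6, 'spider': 9, 'eagle': 8}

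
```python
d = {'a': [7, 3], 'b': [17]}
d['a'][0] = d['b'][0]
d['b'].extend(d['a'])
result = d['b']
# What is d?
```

After line 1: d = {'a': [7, 3], 'b': [17]}
After line 2 (a[0] = b[0] = 17): d = {'a': [17, 3], 'b': [17]}
After line 3 (b.extend(a) appends [17, 3]): d = {'a': [17, 3], 'b': [17, 17, 3]}
After line 4: result = d['b'] = [17, 17, 3]

{'a': [17, 3], 'b': [17, 17, 3]}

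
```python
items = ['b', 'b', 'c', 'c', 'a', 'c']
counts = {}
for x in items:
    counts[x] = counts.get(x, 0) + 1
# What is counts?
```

Initial: counts = {}, items = ['b', 'b', 'c', 'c', 'a', 'c']
See 'b': counts = {'b': 1}
See 'b': counts = {'b': 2}
See 'c': counts = {'b': 2, 'c': 1}
See 'c': counts = {'b': 2, 'c': 2}
See 'a': counts = {'b': 2, 'c': 2, 'a': 1}
See 'c': counts = {'b': 2, 'c': 3, 'a': 1}

{'b': 2, 'c': 3, 'a': 1}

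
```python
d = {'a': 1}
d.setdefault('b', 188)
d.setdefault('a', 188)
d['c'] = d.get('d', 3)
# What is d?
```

After line 1: d = {'a': 1}
After line 2 (setdefault adds 'b'=188): d = {'a': 1, 'b': 188}
After line 3 (setdefault 'a' no-op, already exists): d = {'a': 1, 'b': 188}
After line 4 (get('d', 3) returns default since 'd' not in d): d = {'a': 1, 'b': 188, 'c': 3}

{'a': 1, 'b': 188, 'c': 3}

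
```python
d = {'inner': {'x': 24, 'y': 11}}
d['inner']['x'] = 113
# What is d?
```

After line 1: d = {'inner': {'x': 24, 'y': 11}}
After line 2 (inner x overwritten): d = {'inner': {'x': 113, 'y': 11}}

{'inner': {'x': 113, 'y': 11}}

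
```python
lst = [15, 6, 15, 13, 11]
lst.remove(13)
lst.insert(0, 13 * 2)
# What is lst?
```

After line 1: lst = [15, 6, 15, 13, 11]
After line 2 (remove first 13): lst = [15, 6, 15, 11]
After line 3 (insert 26 at index 0): lst = [26, 15, 6, 15, 11]

[26, 15, 6, 15, 11]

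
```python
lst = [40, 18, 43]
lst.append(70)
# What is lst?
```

[40, 18, 43, 70]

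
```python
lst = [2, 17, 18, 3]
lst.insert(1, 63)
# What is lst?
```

[2, 63, 17, 18, 3]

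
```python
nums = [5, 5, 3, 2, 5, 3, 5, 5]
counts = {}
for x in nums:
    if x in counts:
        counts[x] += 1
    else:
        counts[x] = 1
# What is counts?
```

Initial: counts = {}, nums = [5, 5, 3, 2, 5, 3, 5, 5]
See 5: counts = {5: 1}
See 5: counts = {5: 2}
See 3: counts = {5: 2, 3: 1}
See 2: counts = {5: 2, 3: 1, 2: 1}
See 5: counts = {5: 3, 3: 1, 2: 1}
See 3: counts = {5: 3, 3: 2, 2: 1}
See 5: counts = {5: 4, 3: 2, 2: 1}
See 5: counts = {5: 5, 3: 2, 2: 1}

{5: 5, 3: 2, 2: 1}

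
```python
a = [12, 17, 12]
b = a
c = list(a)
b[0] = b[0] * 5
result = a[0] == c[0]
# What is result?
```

After line 1: a = [12, 17, 12]
After line 2 (b = a, alias): a = [12, 17, 12], b = [12, 17, 12]
After line 3 (c = list(a) is a copy, new object): c = [12, 17, 12]
After line 4 (b[0] = 12 * 5 = 60; mutates shared a/b): a = b = [60, 17, 12], c = [12, 17, 12]
After line 5 (a[0] = 60, c[0] = 12; result = False)

False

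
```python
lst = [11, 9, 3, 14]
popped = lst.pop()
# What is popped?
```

14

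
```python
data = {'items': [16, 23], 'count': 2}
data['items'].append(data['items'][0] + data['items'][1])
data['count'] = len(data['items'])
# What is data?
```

After line 1: data = {'items': [16, 23], 'count': 2}
After line 2 (append 16 + 23 = 39): data = {'items': [16, 23, 39], 'count': 2}
After line 3 (count = len(items) = 3): data = {'items': [16, 23, 39], 'count': 3}

{'items': [16, 23, 39], 'count': 3}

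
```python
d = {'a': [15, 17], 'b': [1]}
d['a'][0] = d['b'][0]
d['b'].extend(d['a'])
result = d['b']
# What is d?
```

After line 1: d = {'a': [15, 17], 'b': [1]}
After line 2 (a[0] = b[0] = 1): d = {'a': [1, 17], 'b': [1]}
After line 3 (b.extend(a) appends [1, 17]): d = {'a': [1, 17], 'b': [1, 1, 17]}
After line 4: result = d['b'] = [1, 1, 17]

{'a': [1, 17], 'b': [1, 1, 17]}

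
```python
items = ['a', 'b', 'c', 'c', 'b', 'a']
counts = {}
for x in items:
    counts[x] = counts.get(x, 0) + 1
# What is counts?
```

Initial: counts = {}, items = ['a', 'b', 'c', 'c', 'b', 'a']
See 'a': counts = {'a': 1}
See 'b': counts = {'a': 1, 'b': 1}
See 'c': counts = {'a': 1, 'b': 1, 'c': 1}
See 'c': counts = {'a': 1, 'b': 1, 'c': 2}
See 'b': counts = {'a': 1, 'b': 2, 'c': 2}
See 'a': counts = {'a': 2, 'b': 2, 'c': 2}

{'a': 2, 'b': 2, 'c': 2}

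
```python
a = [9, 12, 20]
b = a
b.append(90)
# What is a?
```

After line 1: a = [9, 12, 20]
After line 2 (b = a is an alias, same object): a = [9, 12, 20], b = [9, 12, 20]
After line 3 (b.append mutates the shared list): a = [9, 12, 20, 90], b = [9, 12, 20, 90]

[9, 12, 20, 90]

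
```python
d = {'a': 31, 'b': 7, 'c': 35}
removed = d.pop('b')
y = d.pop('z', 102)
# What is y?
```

After line 1: d = {'a': 31, 'b': 7, 'c': 35}
After line 2 (pop 'b' returns 7): d = {'a': 31, 'c': 35}, removed = 7
After line 3 (pop 'z' missing, returns default 102): d = {'a': 31, 'c': 35}, y = 102

102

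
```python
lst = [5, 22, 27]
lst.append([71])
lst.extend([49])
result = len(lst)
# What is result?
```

After line 1: lst = [5, 22, 27]
After line 2 (append adds [71] as single element): lst = [5, 22, 27, [71]]
After line 3 (extend unpacks [49], adds 49): lst = [5, 22, 27, [71], 49]
After line 4: result = len(lst) = 5

5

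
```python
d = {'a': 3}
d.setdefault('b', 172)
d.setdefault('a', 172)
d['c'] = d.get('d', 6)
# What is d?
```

After line 1: d = {'a': 3}
After line 2 (setdefault adds 'b'=172): d = {'a': 3, 'b': 172}
After line 3 (setdefault 'a' no-op, already exists): d = {'a': 3, 'b': 172}
After line 4 (get('d', 6) returns default since 'd' not in d): d = {'a': 3, 'b': 172, 'c': 6}

{'a': 3, 'b': 172, 'c': 6}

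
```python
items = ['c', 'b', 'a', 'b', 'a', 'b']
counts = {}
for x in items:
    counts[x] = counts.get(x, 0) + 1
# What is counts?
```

Initial: counts = {}, items = ['c', 'b', 'a', 'b', 'a', 'b']
See 'c': counts = {'c': 1}
See 'b': counts = {'c': 1, 'b': 1}
See 'a': counts = {'c': 1, 'b': 1, 'a': 1}
See 'b': counts = {'c': 1, 'b': 2, 'a': 1}
See 'a': counts = {'c': 1, 'b': 2, 'a': 2}
See 'b': counts = {'c': 1, 'b': 3, 'a': 2}

{'c': 1, 'b': 3, 'a': 2}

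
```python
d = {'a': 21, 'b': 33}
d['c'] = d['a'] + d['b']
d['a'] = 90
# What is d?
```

After line 1: d = {'a': 21, 'b': 33}
After line 2 (d['c'] = 21 + 33): d = {'a': 21, 'b': 33, 'c': 54}
After line 3: d = {'a': 90, 'b': 33, 'c': 54}

{'a': 90, 'b': 33, 'c': 54}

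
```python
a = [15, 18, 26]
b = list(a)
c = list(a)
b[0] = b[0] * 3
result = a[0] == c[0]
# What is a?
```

After line 1: a = [15, 18, 26]
After line 2 (b = list(a), copy): a = [15, 18, 26], b = [15, 18, 26]
After line 3 (c = list(a) is a copy, new object): c = [15, 18, 26]
After line 4 (b[0] = 15 * 3 = 45; only b mutates (copy)): a = [15, 18, 26], b = [45, 18, 26], c = [15, 18, 26]
After line 5 (a[0] = 15, c[0] = 15; result = True)

[15, 18, 26]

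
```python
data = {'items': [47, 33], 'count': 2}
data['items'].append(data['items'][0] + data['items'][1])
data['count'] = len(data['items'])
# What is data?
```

After line 1: data = {'items': [47, 33], 'count': 2}
After line 2 (append 47 + 33 = 80): data = {'items': [47, 33, 80], 'count': 2}
After line 3 (count = len(items) = 3): data = {'items': [47, 33, 80], 'count': 3}

{'items': [47, 33, 80], 'count': 3}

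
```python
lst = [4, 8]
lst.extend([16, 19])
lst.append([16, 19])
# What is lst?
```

After line 1: lst = [4, 8]
After line 2 (extend unpacks [16, 19]): lst = [4, 8, 16, 19]
After line 3 (append adds [16, 19] as single element): lst = [4, 8, 16, 19, [16, 19]]

[4, 8, 16, 19, [16, 19]]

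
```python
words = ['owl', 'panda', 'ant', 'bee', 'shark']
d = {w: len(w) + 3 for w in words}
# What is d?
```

{'owl': 6, 'panda': 8, 'ant': 6, 'bee': 6, 'shark': 8}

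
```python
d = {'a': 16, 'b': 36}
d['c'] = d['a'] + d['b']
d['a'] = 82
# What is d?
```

After line 1: d = {'a': 16, 'b': 36}
After line 2 (d['c'] = 16 + 36): d = {'a': 16, 'b': 36, 'c': 52}
After line 3: d = {'a': 82, 'b': 36, 'c': 52}

{'a': 82, 'b': 36, 'c': 52}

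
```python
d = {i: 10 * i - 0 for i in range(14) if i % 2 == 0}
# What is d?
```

{0: 0, 2: 20, 4: 40, 6: 60, 8: 80, 10: 100, 12: 120}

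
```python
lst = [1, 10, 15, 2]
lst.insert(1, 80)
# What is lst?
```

[1, 80, 10, 15, 2]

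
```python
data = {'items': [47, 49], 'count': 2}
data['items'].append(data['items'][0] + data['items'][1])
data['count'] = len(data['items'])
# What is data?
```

After line 1: data = {'items': [47, 49], 'count': 2}
After line 2 (append 47 + 49 = 96): data = {'items': [47, 49, 96], 'count': 2}
After line 3 (count = len(items) = 3): data = {'items': [47, 49, 96], 'count': 3}

{'items': [47, 49, 96], 'count': 3}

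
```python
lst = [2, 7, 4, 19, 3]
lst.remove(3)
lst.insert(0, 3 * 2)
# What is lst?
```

After line 1: lst = [2, 7, 4, 19, 3]
After line 2 (remove first 3): lst = [2, 7, 4, 19]
After line 3 (insert 6 at index 0): lst = [6, 2, 7, 4, 19]

[6, 2, 7, 4, 19]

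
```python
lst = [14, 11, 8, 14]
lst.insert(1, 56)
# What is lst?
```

[14, 56, 11, 8, 14]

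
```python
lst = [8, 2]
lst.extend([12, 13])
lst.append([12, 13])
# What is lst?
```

After line 1: lst = [8, 2]
After line 2 (extend unpacks [12, 13]): lst = [8, 2, 12, 13]
After line 3 (append adds [12, 13] as single element): lst = [8, 2, 12, 13, [12, 13]]

[8, 2, 12, 13, [12, 13]]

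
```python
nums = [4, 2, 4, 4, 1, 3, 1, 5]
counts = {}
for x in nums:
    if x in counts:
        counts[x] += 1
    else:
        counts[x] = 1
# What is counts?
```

Initial: counts = {}, nums = [4, 2, 4, 4, 1, 3, 1, 5]
See 4: counts = {4: 1}
See 2: counts = {4: 1, 2: 1}
See 4: counts = {4: 2, 2: 1}
See 4: counts = {4: 3, 2: 1}
See 1: counts = {4: 3, 2: 1, 1: 1}
See 3: counts = {4: 3, 2: 1, 1: 1, 3: 1}
See 1: counts = {4: 3, 2: 1, 1: 2, 3: 1}
See 5: counts = {4: 3, 2: 1, 1: 2, 3: 1, 5: 1}

{4: 3, 2: 1, 1: 2, 3: 1, 5: 1}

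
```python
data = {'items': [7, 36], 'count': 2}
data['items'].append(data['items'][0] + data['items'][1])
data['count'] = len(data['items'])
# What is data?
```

After line 1: data = {'items': [7, 36], 'count': 2}
After line 2 (append 7 + 36 = 43): data = {'items': [7, 36, 43], 'count': 2}
After line 3 (count = len(items) = 3): data = {'items': [7, 36, 43], 'count': 3}

{'items': [7, 36, 43], 'count': 3}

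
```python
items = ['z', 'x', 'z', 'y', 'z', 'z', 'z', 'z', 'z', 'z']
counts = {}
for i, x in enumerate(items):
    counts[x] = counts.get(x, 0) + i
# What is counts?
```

Initial: counts = {}, items = ['z', 'x', 'z', 'y', 'z', 'z', 'z', 'z', 'z', 'z']
i=0, x='z': counts = {'z': 0}
i=1, x='x': counts = {'z': 0, 'x': 1}
i=2, x='z': counts = {'z': 2, 'x': 1}
i=3, x='y': counts = {'z': 2, 'x': 1, 'y': 3}
i=4, x='z': counts = {'z': 6, 'x': 1, 'y': 3}
i=5, x='z': counts = {'z': 11, 'x': 1, 'y': 3}
i=6, x='z': counts = {'z': 17, 'x': 1, 'y': 3}
i=7, x='z': counts = {'z': 24, 'x': 1, 'y': 3}
i=8, x='z': counts = {'z': 32, 'x': 1, 'y': 3}
i=9, x='z': counts = {'z': 41, 'x': 1, 'y': 3}

{'z': 41, 'x': 1, 'y': 3}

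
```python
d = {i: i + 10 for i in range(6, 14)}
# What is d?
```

{6: 16, 7: 17, 8: 18, 9: 19, 10: 20, 11: 21, 12: 22, 13: 23}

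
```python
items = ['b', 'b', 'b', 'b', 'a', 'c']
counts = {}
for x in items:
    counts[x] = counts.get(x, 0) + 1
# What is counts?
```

Initial: counts = {}, items = ['b', 'b', 'b', 'b', 'a', 'c']
See 'b': counts = {'b': 1}
See 'b': counts = {'b': 2}
See 'b': counts = {'b': 3}
See 'b': counts = {'b': 4}
See 'a': counts = {'b': 4, 'a': 1}
See 'c': counts = {'b': 4, 'a': 1, 'c': 1}

{'b': 4, 'a': 1, 'c': 1}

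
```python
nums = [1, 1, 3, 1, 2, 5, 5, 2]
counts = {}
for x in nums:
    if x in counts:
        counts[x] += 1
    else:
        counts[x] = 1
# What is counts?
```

Initial: counts = {}, nums = [1, 1, 3, 1, 2, 5, 5, 2]
See 1: counts = {1: 1}
See 1: counts = {1: 2}
See 3: counts = {1: 2, 3: 1}
See 1: counts = {1: 3, 3: 1}
See 2: counts = {1: 3, 3: 1, 2: 1}
See 5: counts = {1: 3, 3: 1, 2: 1, 5: 1}
See 5: counts = {1: 3, 3: 1, 2: 1, 5: 2}
See 2: counts = {1: 3, 3: 1, 2: 2, 5: 2}

{1: 3, 3: 1, 2: 2, 5: 2}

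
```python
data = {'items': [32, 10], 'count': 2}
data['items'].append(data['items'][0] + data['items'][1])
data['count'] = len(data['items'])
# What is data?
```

After line 1: data = {'items': [32, 10], 'count': 2}
After line 2 (append 32 + 10 = 42): data = {'items': [32, 10, 42], 'count': 2}
After line 3 (count = len(items) = 3): data = {'items': [32, 10, 42], 'count': 3}

{'items': [32, 10, 42], 'count': 3}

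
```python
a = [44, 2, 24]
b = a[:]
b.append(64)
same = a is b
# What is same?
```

After line 1: a = [44, 2, 24]
After line 2 (b = a[:] is a shallow copy, new object): a = [44, 2, 24], b = [44, 2, 24]
After line 3 (append only mutates b): a = [44, 2, 24], b = [44, 2, 24, 64]
After line 4 (same = a is b; different objects -> False): same = False

False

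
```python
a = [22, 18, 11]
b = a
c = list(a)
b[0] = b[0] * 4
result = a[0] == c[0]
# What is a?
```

After line 1: a = [22, 18, 11]
After line 2 (b = a, alias): a = [22, 18, 11], b = [22, 18, 11]
After line 3 (c = list(a) is a copy, new object): c = [22, 18, 11]
After line 4 (b[0] = 22 * 4 = 88; mutates shared a/b): a = b = [88, 18, 11], c = [22, 18, 11]
After line 5 (a[0] = 88, c[0] = 22; result = False)

[88, 18, 11]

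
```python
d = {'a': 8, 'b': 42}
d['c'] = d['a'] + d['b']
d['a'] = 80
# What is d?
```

After line 1: d = {'a': 8, 'b': 42}
After line 2 (d['c'] = 8 + 42): d = {'a': 8, 'b': 42, 'c': 50}
After line 3: d = {'a': 80, 'b': 42, 'c': 50}

{'a': 80, 'b': 42, 'c': 50}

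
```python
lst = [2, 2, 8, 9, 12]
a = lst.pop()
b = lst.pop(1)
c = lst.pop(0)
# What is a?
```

After line 1: lst = [2, 2, 8, 9, 12]
After line 2 (pop() -> a = 12): lst = [2, 2, 8, 9]
After line 3 (pop(1) -> b = 2): lst = [2, 8, 9]
After line 4 (pop(0) -> c = 2): lst = [8, 9]

12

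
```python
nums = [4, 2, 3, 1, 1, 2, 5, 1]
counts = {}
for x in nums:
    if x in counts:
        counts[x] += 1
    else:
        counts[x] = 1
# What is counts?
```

Initial: counts = {}, nums = [4, 2, 3, 1, 1, 2, 5, 1]
See 4: counts = {4: 1}
See 2: counts = {4: 1, 2: 1}
See 3: counts = {4: 1, 2: 1, 3: 1}
See 1: counts = {4: 1, 2: 1, 3: 1, 1: 1}
See 1: counts = {4: 1, 2: 1, 3: 1, 1: 2}
See 2: counts = {4: 1, 2: 2, 3: 1, 1: 2}
See 5: counts = {4: 1, 2: 2, 3: 1, 1: 2, 5: 1}
See 1: counts = {4: 1, 2: 2, 3: 1, 1: 3, 5: 1}

{4: 1, 2: 2, 3: 1, 1: 3, 5: 1}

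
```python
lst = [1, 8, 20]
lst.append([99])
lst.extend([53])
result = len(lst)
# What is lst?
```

After line 1: lst = [1, 8, 20]
After line 2 (append adds [99] as single element): lst = [1, 8, 20, [99]]
After line 3 (extend unpacks [53], adds 53): lst = [1, 8, 20, [99], 53]
After line 4: result = len(lst) = 5

[1, 8, 20, [99], 53]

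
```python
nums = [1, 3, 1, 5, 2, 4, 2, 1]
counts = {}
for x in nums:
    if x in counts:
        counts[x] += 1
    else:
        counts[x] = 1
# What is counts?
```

Initial: counts = {}, nums = [1, 3, 1, 5, 2, 4, 2, 1]
See 1: counts = {1: 1}
See 3: counts = {1: 1, 3: 1}
See 1: counts = {1: 2, 3: 1}
See 5: counts = {1: 2, 3: 1, 5: 1}
See 2: counts = {1: 2, 3: 1, 5: 1, 2: 1}
See 4: counts = {1: 2, 3: 1, 5: 1, 2: 1, 4: 1}
See 2: counts = {1: 2, 3: 1, 5: 1, 2: 2, 4: 1}
See 1: counts = {1: 3, 3: 1, 5: 1, 2: 2, 4: 1}

{1: 3, 3: 1, 5: 1, 2: 2, 4: 1}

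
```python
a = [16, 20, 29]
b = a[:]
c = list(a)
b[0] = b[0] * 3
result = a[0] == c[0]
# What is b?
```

After line 1: a = [16, 20, 29]
After line 2 (b = a[:], copy): a = [16, 20, 29], b = [16, 20, 29]
After line 3 (c = list(a) is a copy, new object): c = [16, 20, 29]
After line 4 (b[0] = 16 * 3 = 48; only b mutates (copy)): a = [16, 20, 29], b = [48, 20, 29], c = [16, 20, 29]
After line 5 (a[0] = 16, c[0] = 16; result = True)

[48, 20, 29]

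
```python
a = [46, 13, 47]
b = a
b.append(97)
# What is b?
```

After line 1: a = [46, 13, 47]
After line 2 (b = a is an alias, same object): a = [46, 13, 47], b = [46, 13, 47]
After line 3 (b.append mutates the shared list): a = [46, 13, 47, 97], b = [46, 13, 47, 97]

[46, 13, 47, 97]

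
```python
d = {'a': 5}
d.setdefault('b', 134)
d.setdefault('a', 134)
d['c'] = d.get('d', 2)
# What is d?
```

After line 1: d = {'a': 5}
After line 2 (setdefault adds 'b'=134): d = {'a': 5, 'b': 134}
After line 3 (setdefault 'a' no-op, already exists): d = {'a': 5, 'b': 134}
After line 4 (get('d', 2) returns default since 'd' not in d): d = {'a': 5, 'b': 134, 'c': 2}

{'a': 5, 'b': 134, 'c': 2}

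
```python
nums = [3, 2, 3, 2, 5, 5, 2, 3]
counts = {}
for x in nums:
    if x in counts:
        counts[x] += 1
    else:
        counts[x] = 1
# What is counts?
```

Initial: counts = {}, nums = [3, 2, 3, 2, 5, 5, 2, 3]
See 3: counts = {3: 1}
See 2: counts = {3: 1, 2: 1}
See 3: counts = {3: 2, 2: 1}
See 2: counts = {3: 2, 2: 2}
See 5: counts = {3: 2, 2: 2, 5: 1}
See 5: counts = {3: 2, 2: 2, 5: 2}
See 2: counts = {3: 2, 2: 3, 5: 2}
See 3: counts = {3: 3, 2: 3, 5: 2}

{3: 3, 2: 3, 5: 2}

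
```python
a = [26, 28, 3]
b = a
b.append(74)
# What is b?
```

After line 1: a = [26, 28, 3]
After line 2 (b = a is an alias, same object): a = [26, 28, 3], b = [26, 28, 3]
After line 3 (b.append mutates the shared list): a = [26, 28, 3, 74], b = [26, 28, 3, 74]

[26, 28, 3, 74]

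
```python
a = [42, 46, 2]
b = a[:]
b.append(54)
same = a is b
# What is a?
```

After line 1: a = [42, 46, 2]
After line 2 (b = a[:] is a shallow copy, new object): a = [42, 46, 2], b = [42, 46, 2]
After line 3 (append only mutates b): a = [42, 46, 2], b = [42, 46, 2, 54]
After line 4 (same = a is b; different objects -> False): same = False

[42, 46, 2]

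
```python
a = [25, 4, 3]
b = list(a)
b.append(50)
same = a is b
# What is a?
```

After line 1: a = [25, 4, 3]
After line 2 (b = list(a) is a shallow copy, new object): a = [25, 4, 3], b = [25, 4, 3]
After line 3 (append only mutates b): a = [25, 4, 3], b = [25, 4, 3, 50]
After line 4 (same = a is b; different objects -> False): same = False

[25, 4, 3]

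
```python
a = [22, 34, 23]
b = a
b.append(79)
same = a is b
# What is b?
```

After line 1: a = [22, 34, 23]
After line 2 (b = a is an alias, same object): a = [22, 34, 23], b = [22, 34, 23]
After line 3 (b.append mutates the shared list): a = [22, 34, 23, 79], b = [22, 34, 23, 79]
After line 4 (same = a is b; same object -> True): same = True

[22, 34, 23, 79]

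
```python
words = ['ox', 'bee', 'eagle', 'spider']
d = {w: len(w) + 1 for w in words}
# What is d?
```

{'ox': 3, 'bee': 4, 'eagle': 6, 'spider': 7}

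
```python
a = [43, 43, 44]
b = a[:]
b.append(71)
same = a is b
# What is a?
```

After line 1: a = [43, 43, 44]
After line 2 (b = a[:] is a shallow copy, new object): a = [43, 43, 44], b = [43, 43, 44]
After line 3 (append only mutates b): a = [43, 43, 44], b = [43, 43, 44, 71]
After line 4 (same = a is b; different objects -> False): same = False

[43, 43, 44]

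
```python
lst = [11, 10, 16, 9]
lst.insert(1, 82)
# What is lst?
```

[11, 82, 10, 16, 9]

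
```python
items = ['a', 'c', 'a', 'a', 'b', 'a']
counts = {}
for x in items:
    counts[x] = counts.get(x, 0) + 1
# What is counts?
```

Initial: counts = {}, items = ['a', 'c', 'a', 'a', 'b', 'a']
See 'a': counts = {'a': 1}
See 'c': counts = {'a': 1, 'c': 1}
See 'a': counts = {'a': 2, 'c': 1}
See 'a': counts = {'a': 3, 'c': 1}
See 'b': counts = {'a': 3, 'c': 1, 'b': 1}
See 'a': counts = {'a': 4, 'c': 1, 'b': 1}

{'a': 4, 'c': 1, 'b': 1}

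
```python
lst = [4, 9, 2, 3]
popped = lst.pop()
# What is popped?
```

3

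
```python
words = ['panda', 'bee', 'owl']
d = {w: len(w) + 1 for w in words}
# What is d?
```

{'panda': 6, 'bee': 4, 'owl': 4}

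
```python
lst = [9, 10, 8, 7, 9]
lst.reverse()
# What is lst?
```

[9, 7, 8, 10, 9]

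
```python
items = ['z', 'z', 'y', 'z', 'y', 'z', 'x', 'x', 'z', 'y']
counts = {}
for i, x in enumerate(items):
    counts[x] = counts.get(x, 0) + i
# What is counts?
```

Initial: counts = {}, items = ['z', 'z', 'y', 'z', 'y', 'z', 'x', 'x', 'z', 'y']
i=0, x='z': counts = {'z': 0}
i=1, x='z': counts = {'z': 1}
i=2, x='y': counts = {'z': 1, 'y': 2}
i=3, x='z': counts = {'z': 4, 'y': 2}
i=4, x='y': counts = {'z': 4, 'y': 6}
i=5, x='z': counts = {'z': 9, 'y': 6}
i=6, x='x': counts = {'z': 9, 'y': 6, 'x': 6}
i=7, x='x': counts = {'z': 9, 'y': 6, 'x': 13}
i=8, x='z': counts = {'z': 17, 'y': 6, 'x': 13}
i=9, x='y': counts = {'z': 17, 'y': 15, 'x': 13}

{'z': 17, 'y': 15, 'x': 13}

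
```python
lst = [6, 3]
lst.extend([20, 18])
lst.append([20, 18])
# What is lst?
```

After line 1: lst = [6, 3]
After line 2 (extend unpacks [20, 18]): lst = [6, 3, 20, 18]
After line 3 (append adds [20, 18] as single element): lst = [6, 3, 20, 18, [20, 18]]

[6, 3, 20, 18, [20, 18]]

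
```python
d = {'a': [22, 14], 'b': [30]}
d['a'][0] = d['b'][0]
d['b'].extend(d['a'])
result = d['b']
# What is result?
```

After line 1: d = {'a': [22, 14], 'b': [30]}
After line 2 (a[0] = b[0] = 30): d = {'a': [30, 14], 'b': [30]}
After line 3 (b.extend(a) appends [30, 14]): d = {'a': [30, 14], 'b': [30, 30, 14]}
After line 4: result = d['b'] = [30, 30, 14]

[30, 30, 14]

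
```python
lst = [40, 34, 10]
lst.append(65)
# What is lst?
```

[40, 34, 10, 65]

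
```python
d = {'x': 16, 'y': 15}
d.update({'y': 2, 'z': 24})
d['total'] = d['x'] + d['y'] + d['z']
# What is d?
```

After line 1: d = {'x': 16, 'y': 15}
After line 2 (y overwritten, z added): d = {'x': 16, 'y': 2, 'z': 24}
After line 3 (total = 16 + 2 + 24 = 42): d = {'x': 16, 'y': 2, 'z': 24, 'total': 42}

{'x': 16, 'y': 2, 'z': 24, 'total': 42}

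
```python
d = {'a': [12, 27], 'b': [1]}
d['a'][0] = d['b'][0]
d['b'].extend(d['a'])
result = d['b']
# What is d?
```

After line 1: d = {'a': [12, 27], 'b': [1]}
After line 2 (a[0] = b[0] = 1): d = {'a': [1, 27], 'b': [1]}
After line 3 (b.extend(a) appends [1, 27]): d = {'a': [1, 27], 'b': [1, 1, 27]}
After line 4: result = d['b'] = [1, 1, 27]

{'a': [1, 27], 'b': [1, 1, 27]}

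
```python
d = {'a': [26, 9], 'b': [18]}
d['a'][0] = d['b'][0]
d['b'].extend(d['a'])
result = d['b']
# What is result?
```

After line 1: d = {'a': [26, 9], 'b': [18]}
After line 2 (a[0] = b[0] = 18): d = {'a': [18, 9], 'b': [18]}
After line 3 (b.extend(a) appends [18, 9]): d = {'a': [18, 9], 'b': [18, 18, 9]}
After line 4: result = d['b'] = [18, 18, 9]

[18, 18, 9]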